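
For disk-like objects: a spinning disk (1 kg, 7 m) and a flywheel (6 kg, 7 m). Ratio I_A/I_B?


Given: M1=1 kg, R1=7 m, M2=6 kg, R2=7 m
For a disk: I = (1/2)*M*R^2, so I_A/I_B = (M1*R1^2)/(M2*R2^2)
M1*R1^2 = 1*49 = 49
M2*R2^2 = 6*49 = 294
I_A/I_B = 49/294 = 1/6

1/6


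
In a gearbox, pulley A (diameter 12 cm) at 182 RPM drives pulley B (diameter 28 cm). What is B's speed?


Given: D1 = 12 cm, w1 = 182 RPM, D2 = 28 cm
Using D1*w1 = D2*w2
w2 = D1*w1 / D2
w2 = 12*182 / 28
w2 = 2184 / 28
w2 = 78 RPM

78 RPM


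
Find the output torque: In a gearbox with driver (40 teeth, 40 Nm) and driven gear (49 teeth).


Given: N1 = 40, N2 = 49, T1 = 40 Nm
Using T2/T1 = N2/N1
T2 = T1 * N2 / N1
T2 = 40 * 49 / 40
T2 = 1960 / 40
T2 = 49 Nm

49 Nm


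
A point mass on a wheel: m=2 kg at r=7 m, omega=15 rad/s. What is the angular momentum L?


Given: m = 2 kg, r = 7 m, omega = 15 rad/s
For a point mass: I = m*r^2
I = 2*7^2 = 2*49 = 98
L = I*omega = 98*15
L = 1470 kg*m^2/s

1470 kg*m^2/s


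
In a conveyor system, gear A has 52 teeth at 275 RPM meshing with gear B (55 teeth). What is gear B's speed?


Given: N1 = 52 teeth, w1 = 275 RPM, N2 = 55 teeth
Using N1*w1 = N2*w2
w2 = N1*w1 / N2
w2 = 52*275 / 55
w2 = 14300 / 55
w2 = 260 RPM

260 RPM


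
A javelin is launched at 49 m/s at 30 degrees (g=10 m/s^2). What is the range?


Given: v0 = 49 m/s, theta = 30 deg, g = 10 m/s^2
sin(2*30) = sin(60) = sqrt(3)/2
Using R = v0^2 * sin(2*theta) / g
R = 49^2 * (sqrt(3)/2) / 10
R = 2401 * sqrt(3) / 20
R = 2401/20*sqrt(3) m

2401/20*sqrt(3) m


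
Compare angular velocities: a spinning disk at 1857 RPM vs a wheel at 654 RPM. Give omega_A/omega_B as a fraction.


Given: RPM_A = 1857, RPM_B = 654
omega = 2*pi*RPM/60, so omega_A/omega_B = RPM_A / RPM_B
omega_A/omega_B = 1857 / 654
omega_A/omega_B = 619/218

619/218


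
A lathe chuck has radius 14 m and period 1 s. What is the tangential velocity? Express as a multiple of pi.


Given: radius r = 14 m, period T = 1 s
Using v = 2*pi*r / T
v = 2*pi*14 / 1
v = 28*pi / 1
v = 28*pi m/s

28*pi m/s


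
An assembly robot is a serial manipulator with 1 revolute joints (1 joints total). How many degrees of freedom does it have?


Given: serial robot with 1 revolute joints
DOF contribution per joint type: revolute=1, prismatic=1, spherical=3, fixed=0
DOF = 1*1
DOF = 1

1


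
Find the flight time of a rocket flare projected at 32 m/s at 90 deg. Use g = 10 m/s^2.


Given: v0 = 32 m/s, theta = 90 deg, g = 10 m/s^2
sin(90) = 1
Using T = 2*v0*sin(theta) / g
T = 2*32*1 / 10
T = 64 / 10
T = 32/5 s

32/5 s


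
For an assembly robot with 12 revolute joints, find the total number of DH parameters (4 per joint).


Given: 12 joints, 4 DH parameters per joint (d, theta, a, alpha)
Total DH parameters = number_of_joints * 4
Total = 12 * 4
Total = 48

48


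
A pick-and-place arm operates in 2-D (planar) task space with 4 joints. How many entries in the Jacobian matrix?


Given: task space dimension = 2, joints = 4
Jacobian is a 2 x 4 matrix
Total entries = rows * columns
Total = 2 * 4
Total = 8

8


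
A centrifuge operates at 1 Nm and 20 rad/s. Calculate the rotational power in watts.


Given: tau = 1 Nm, omega = 20 rad/s
Using P = tau * omega
P = 1 * 20
P = 20 W

20 W


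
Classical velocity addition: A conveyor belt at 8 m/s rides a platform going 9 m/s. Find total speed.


Given: object velocity = 8 m/s, platform velocity = 9 m/s (same direction)
Using classical velocity addition: v_total = v_object + v_platform
v_total = 8 + 9
v_total = 17 m/s

17 m/s


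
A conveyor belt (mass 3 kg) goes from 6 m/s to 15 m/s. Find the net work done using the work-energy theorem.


Given: m = 3 kg, v0 = 6 m/s, v = 15 m/s
Using W = (1/2)*m*(v^2 - v0^2)
v^2 = 15^2 = 225
v0^2 = 6^2 = 36
v^2 - v0^2 = 225 - 36 = 189
W = (1/2)*3*189 = 567/2 J

567/2 J


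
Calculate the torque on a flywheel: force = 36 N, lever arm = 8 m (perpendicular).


Given: F = 36 N, r = 8 m, angle = 90 deg (perpendicular)
Using tau = F * r * sin(90)
sin(90) = 1
tau = 36 * 8 * 1
tau = 288 Nm

288 Nm


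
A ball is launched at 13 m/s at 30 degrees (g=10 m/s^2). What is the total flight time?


Given: v0 = 13 m/s, theta = 30 deg, g = 10 m/s^2
sin(30) = 1/2
Using T = 2*v0*sin(theta) / g
T = 2*13*1/2 / 10
T = 13 / 10
T = 13/10 s

13/10 s


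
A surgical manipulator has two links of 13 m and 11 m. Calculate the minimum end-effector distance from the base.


Given: L1 = 13 m, L2 = 11 m
For a 2-link planar arm, min reach = |L1 - L2| (second link folded back)
Min reach = |13 - 11|
Min reach = 2 m

2 m


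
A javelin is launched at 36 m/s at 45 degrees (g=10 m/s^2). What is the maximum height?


Given: v0 = 36 m/s, theta = 45 deg, g = 10 m/s^2
sin^2(45) = 1/2
Using H = v0^2 * sin^2(theta) / (2*g)
H = 36^2 * 1/2 / (2*10)
H = 1296 * 1/2 / 20
H = 648 / 20
H = 162/5 m

162/5 m


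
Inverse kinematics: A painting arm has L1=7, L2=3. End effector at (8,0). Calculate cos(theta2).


Given: L1 = 7, L2 = 3, target (x, y) = (8, 0)
Using cos(theta2) = (x^2 + y^2 - L1^2 - L2^2) / (2*L1*L2)
x^2 + y^2 = 8^2 + 0 = 64
L1^2 + L2^2 = 49 + 9 = 58
Numerator = 64 - 58 = 6
Denominator = 2*7*3 = 42
cos(theta2) = 6/42 = 1/7

1/7


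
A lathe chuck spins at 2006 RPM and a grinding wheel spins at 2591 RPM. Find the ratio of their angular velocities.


Given: RPM_A = 2006, RPM_B = 2591
omega = 2*pi*RPM/60, so omega_A/omega_B = RPM_A / RPM_B
omega_A/omega_B = 2006 / 2591
omega_A/omega_B = 2006/2591

2006/2591


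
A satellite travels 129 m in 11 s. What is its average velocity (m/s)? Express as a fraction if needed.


Given: distance d = 129 m, time t = 11 s
Using v = d / t
v = 129 / 11
v = 129/11 m/s

129/11 m/s


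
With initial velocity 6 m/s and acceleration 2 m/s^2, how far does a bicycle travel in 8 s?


Given: v0 = 6 m/s, a = 2 m/s^2, t = 8 s
Using s = v0*t + (1/2)*a*t^2
s = 6*8 + (1/2)*2*8^2
s = 48 + (1/2)*128
s = 48 + 64
s = 112

112 m


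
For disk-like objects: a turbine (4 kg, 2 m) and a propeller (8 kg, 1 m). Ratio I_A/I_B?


Given: M1=4 kg, R1=2 m, M2=8 kg, R2=1 m
For a disk: I = (1/2)*M*R^2, so I_A/I_B = (M1*R1^2)/(M2*R2^2)
M1*R1^2 = 4*4 = 16
M2*R2^2 = 8*1 = 8
I_A/I_B = 16/8 = 2

2


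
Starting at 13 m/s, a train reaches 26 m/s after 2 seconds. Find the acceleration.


Given: initial velocity v0 = 13 m/s, final velocity v = 26 m/s, time t = 2 s
Using a = (v - v0) / t
a = (26 - 13) / 2
a = 13 / 2
a = 13/2 m/s^2

13/2 m/s^2


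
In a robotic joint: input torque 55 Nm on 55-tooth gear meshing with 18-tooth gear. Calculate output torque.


Given: N1 = 55, N2 = 18, T1 = 55 Nm
Using T2/T1 = N2/N1
T2 = T1 * N2 / N1
T2 = 55 * 18 / 55
T2 = 990 / 55
T2 = 18 Nm

18 Nm


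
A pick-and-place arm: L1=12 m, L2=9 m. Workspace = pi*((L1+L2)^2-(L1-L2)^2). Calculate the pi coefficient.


Given: L1 = 12, L2 = 9
(L1+L2)^2 = (21)^2 = 441
(L1-L2)^2 = (3)^2 = 9
Difference = 441 - 9 = 432
This equals 4*L1*L2 = 4*12*9 = 432
Workspace area = 432*pi

432


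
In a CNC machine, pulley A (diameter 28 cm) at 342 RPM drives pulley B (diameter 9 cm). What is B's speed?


Given: D1 = 28 cm, w1 = 342 RPM, D2 = 9 cm
Using D1*w1 = D2*w2
w2 = D1*w1 / D2
w2 = 28*342 / 9
w2 = 9576 / 9
w2 = 1064 RPM

1064 RPM


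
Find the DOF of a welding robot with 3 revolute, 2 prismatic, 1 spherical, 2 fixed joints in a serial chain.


Given: serial robot with 3 revolute, 2 prismatic, 1 spherical, 2 fixed joints
DOF contribution per joint type: revolute=1, prismatic=1, spherical=3, fixed=0
DOF = 3*1 + 2*1 + 1*3 + 2*0
DOF = 8

8


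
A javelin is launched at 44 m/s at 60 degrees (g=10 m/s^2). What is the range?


Given: v0 = 44 m/s, theta = 60 deg, g = 10 m/s^2
sin(2*60) = sin(120) = sqrt(3)/2
Using R = v0^2 * sin(2*theta) / g
R = 44^2 * (sqrt(3)/2) / 10
R = 1936 * sqrt(3) / 20
R = 484/5*sqrt(3) m

484/5*sqrt(3) m


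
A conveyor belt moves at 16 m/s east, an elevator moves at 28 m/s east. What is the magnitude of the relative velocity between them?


Given: v_A = 16 m/s east, v_B = 28 m/s east
Both move in the same direction; relative speed = |v_A - v_B|
|16 - 28| = |-12|
= 12 m/s

12 m/s


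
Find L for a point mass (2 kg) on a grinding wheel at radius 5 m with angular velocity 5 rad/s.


Given: m = 2 kg, r = 5 m, omega = 5 rad/s
For a point mass: I = m*r^2
I = 2*5^2 = 2*25 = 50
L = I*omega = 50*5
L = 250 kg*m^2/s

250 kg*m^2/s


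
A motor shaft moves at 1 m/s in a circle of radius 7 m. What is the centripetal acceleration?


Given: v = 1 m/s, r = 7 m
Using a_c = v^2 / r
a_c = 1^2 / 7
a_c = 1 / 7
a_c = 1/7 m/s^2

1/7 m/s^2


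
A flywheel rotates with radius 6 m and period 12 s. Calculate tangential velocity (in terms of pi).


Given: radius r = 6 m, period T = 12 s
Using v = 2*pi*r / T
v = 2*pi*6 / 12
v = 12*pi / 12
v = 1*pi m/s

1*pi m/s


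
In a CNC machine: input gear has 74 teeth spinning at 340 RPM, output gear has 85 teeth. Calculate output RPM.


Given: N1 = 74 teeth, w1 = 340 RPM, N2 = 85 teeth
Using N1*w1 = N2*w2
w2 = N1*w1 / N2
w2 = 74*340 / 85
w2 = 25160 / 85
w2 = 296 RPM

296 RPM


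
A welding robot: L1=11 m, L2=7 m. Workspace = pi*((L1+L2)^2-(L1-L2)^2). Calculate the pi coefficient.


Given: L1 = 11, L2 = 7
(L1+L2)^2 = (18)^2 = 324
(L1-L2)^2 = (4)^2 = 16
Difference = 324 - 16 = 308
This equals 4*L1*L2 = 4*11*7 = 308
Workspace area = 308*pi

308


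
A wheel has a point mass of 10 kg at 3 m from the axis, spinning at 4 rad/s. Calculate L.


Given: m = 10 kg, r = 3 m, omega = 4 rad/s
For a point mass: I = m*r^2
I = 10*3^2 = 10*9 = 90
L = I*omega = 90*4
L = 360 kg*m^2/s

360 kg*m^2/s


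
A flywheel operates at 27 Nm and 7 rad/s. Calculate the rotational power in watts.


Given: tau = 27 Nm, omega = 7 rad/s
Using P = tau * omega
P = 27 * 7
P = 189 W

189 W


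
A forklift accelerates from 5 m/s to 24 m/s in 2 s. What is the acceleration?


Given: initial velocity v0 = 5 m/s, final velocity v = 24 m/s, time t = 2 s
Using a = (v - v0) / t
a = (24 - 5) / 2
a = 19 / 2
a = 19/2 m/s^2

19/2 m/s^2


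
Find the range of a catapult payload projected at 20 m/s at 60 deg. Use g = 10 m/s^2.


Given: v0 = 20 m/s, theta = 60 deg, g = 10 m/s^2
sin(2*60) = sin(120) = sqrt(3)/2
Using R = v0^2 * sin(2*theta) / g
R = 20^2 * (sqrt(3)/2) / 10
R = 400 * sqrt(3) / 20
R = 20*sqrt(3) m

20*sqrt(3) m


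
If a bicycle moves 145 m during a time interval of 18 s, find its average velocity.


Given: distance d = 145 m, time t = 18 s
Using v = d / t
v = 145 / 18
v = 145/18 m/s

145/18 m/s


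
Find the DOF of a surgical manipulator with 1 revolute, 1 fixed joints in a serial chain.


Given: serial robot with 1 revolute, 1 fixed joints
DOF contribution per joint type: revolute=1, prismatic=1, spherical=3, fixed=0
DOF = 1*1 + 1*0
DOF = 1

1


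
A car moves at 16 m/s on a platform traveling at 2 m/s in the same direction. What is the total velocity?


Given: object velocity = 16 m/s, platform velocity = 2 m/s (same direction)
Using classical velocity addition: v_total = v_object + v_platform
v_total = 16 + 2
v_total = 18 m/s

18 m/s


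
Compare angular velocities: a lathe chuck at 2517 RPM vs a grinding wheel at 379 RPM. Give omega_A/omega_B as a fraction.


Given: RPM_A = 2517, RPM_B = 379
omega = 2*pi*RPM/60, so omega_A/omega_B = RPM_A / RPM_B
omega_A/omega_B = 2517 / 379
omega_A/omega_B = 2517/379

2517/379


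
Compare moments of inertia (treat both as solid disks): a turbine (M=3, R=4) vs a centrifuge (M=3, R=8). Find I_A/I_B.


Given: M1=3 kg, R1=4 m, M2=3 kg, R2=8 m
For a disk: I = (1/2)*M*R^2, so I_A/I_B = (M1*R1^2)/(M2*R2^2)
M1*R1^2 = 3*16 = 48
M2*R2^2 = 3*64 = 192
I_A/I_B = 48/192 = 1/4

1/4


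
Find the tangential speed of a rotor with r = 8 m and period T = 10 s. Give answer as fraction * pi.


Given: radius r = 8 m, period T = 10 s
Using v = 2*pi*r / T
v = 2*pi*8 / 10
v = 16*pi / 10
v = 8/5*pi m/s

8/5*pi m/s


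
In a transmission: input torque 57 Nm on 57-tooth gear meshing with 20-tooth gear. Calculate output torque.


Given: N1 = 57, N2 = 20, T1 = 57 Nm
Using T2/T1 = N2/N1
T2 = T1 * N2 / N1
T2 = 57 * 20 / 57
T2 = 1140 / 57
T2 = 20 Nm

20 Nm


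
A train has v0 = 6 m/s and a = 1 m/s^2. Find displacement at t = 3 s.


Given: v0 = 6 m/s, a = 1 m/s^2, t = 3 s
Using s = v0*t + (1/2)*a*t^2
s = 6*3 + (1/2)*1*3^2
s = 18 + (1/2)*9
s = 18 + 9/2
s = 45/2

45/2 m


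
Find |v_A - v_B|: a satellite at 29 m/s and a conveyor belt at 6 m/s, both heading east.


Given: v_A = 29 m/s east, v_B = 6 m/s east
Both move in the same direction; relative speed = |v_A - v_B|
|29 - 6| = |23|
= 23 m/s

23 m/s


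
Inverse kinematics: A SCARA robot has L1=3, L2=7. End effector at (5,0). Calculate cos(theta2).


Given: L1 = 3, L2 = 7, target (x, y) = (5, 0)
Using cos(theta2) = (x^2 + y^2 - L1^2 - L2^2) / (2*L1*L2)
x^2 + y^2 = 5^2 + 0 = 25
L1^2 + L2^2 = 9 + 49 = 58
Numerator = 25 - 58 = -33
Denominator = 2*3*7 = 42
cos(theta2) = -33/42 = -11/14

-11/14


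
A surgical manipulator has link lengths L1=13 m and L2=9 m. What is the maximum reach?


Given: L1 = 13 m, L2 = 9 m
For a 2-link planar arm, max reach = L1 + L2 (fully extended)
Max reach = 13 + 9
Max reach = 22 m

22 m


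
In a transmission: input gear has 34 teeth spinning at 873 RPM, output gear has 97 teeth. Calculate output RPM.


Given: N1 = 34 teeth, w1 = 873 RPM, N2 = 97 teeth
Using N1*w1 = N2*w2
w2 = N1*w1 / N2
w2 = 34*873 / 97
w2 = 29682 / 97
w2 = 306 RPM

306 RPM


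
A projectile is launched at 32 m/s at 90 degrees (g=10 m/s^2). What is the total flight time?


Given: v0 = 32 m/s, theta = 90 deg, g = 10 m/s^2
sin(90) = 1
Using T = 2*v0*sin(theta) / g
T = 2*32*1 / 10
T = 64 / 10
T = 32/5 s

32/5 s


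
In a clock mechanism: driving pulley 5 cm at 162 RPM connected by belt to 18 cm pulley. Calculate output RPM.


Given: D1 = 5 cm, w1 = 162 RPM, D2 = 18 cm
Using D1*w1 = D2*w2
w2 = D1*w1 / D2
w2 = 5*162 / 18
w2 = 810 / 18
w2 = 45 RPM

45 RPM


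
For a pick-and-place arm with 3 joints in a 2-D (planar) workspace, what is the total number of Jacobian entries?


Given: task space dimension = 2, joints = 3
Jacobian is a 2 x 3 matrix
Total entries = rows * columns
Total = 2 * 3
Total = 6

6


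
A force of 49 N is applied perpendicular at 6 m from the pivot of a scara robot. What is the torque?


Given: F = 49 N, r = 6 m, angle = 90 deg (perpendicular)
Using tau = F * r * sin(90)
sin(90) = 1
tau = 49 * 6 * 1
tau = 294 Nm

294 Nm


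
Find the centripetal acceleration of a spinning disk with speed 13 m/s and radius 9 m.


Given: v = 13 m/s, r = 9 m
Using a_c = v^2 / r
a_c = 13^2 / 9
a_c = 169 / 9
a_c = 169/9 m/s^2

169/9 m/s^2


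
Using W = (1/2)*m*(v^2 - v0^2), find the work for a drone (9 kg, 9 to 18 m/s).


Given: m = 9 kg, v0 = 9 m/s, v = 18 m/s
Using W = (1/2)*m*(v^2 - v0^2)
v^2 = 18^2 = 324
v0^2 = 9^2 = 81
v^2 - v0^2 = 324 - 81 = 243
W = (1/2)*9*243 = 2187/2 J

2187/2 J


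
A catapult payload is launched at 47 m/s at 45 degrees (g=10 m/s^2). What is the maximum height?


Given: v0 = 47 m/s, theta = 45 deg, g = 10 m/s^2
sin^2(45) = 1/2
Using H = v0^2 * sin^2(theta) / (2*g)
H = 47^2 * 1/2 / (2*10)
H = 2209 * 1/2 / 20
H = 2209/2 / 20
H = 2209/40 m

2209/40 m


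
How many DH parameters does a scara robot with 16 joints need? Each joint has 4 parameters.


Given: 16 joints, 4 DH parameters per joint (d, theta, a, alpha)
Total DH parameters = number_of_joints * 4
Total = 16 * 4
Total = 64

64


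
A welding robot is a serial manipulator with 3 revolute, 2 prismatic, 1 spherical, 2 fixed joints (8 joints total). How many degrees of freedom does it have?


Given: serial robot with 3 revolute, 2 prismatic, 1 spherical, 2 fixed joints
DOF contribution per joint type: revolute=1, prismatic=1, spherical=3, fixed=0
DOF = 3*1 + 2*1 + 1*3 + 2*0
DOF = 8

8


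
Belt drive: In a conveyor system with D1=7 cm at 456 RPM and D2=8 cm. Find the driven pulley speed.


Given: D1 = 7 cm, w1 = 456 RPM, D2 = 8 cm
Using D1*w1 = D2*w2
w2 = D1*w1 / D2
w2 = 7*456 / 8
w2 = 3192 / 8
w2 = 399 RPM

399 RPM


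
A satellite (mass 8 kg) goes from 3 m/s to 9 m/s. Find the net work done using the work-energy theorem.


Given: m = 8 kg, v0 = 3 m/s, v = 9 m/s
Using W = (1/2)*m*(v^2 - v0^2)
v^2 = 9^2 = 81
v0^2 = 3^2 = 9
v^2 - v0^2 = 81 - 9 = 72
W = (1/2)*8*72 = 288 J

288 J


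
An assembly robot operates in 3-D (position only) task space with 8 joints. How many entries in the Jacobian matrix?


Given: task space dimension = 3, joints = 8
Jacobian is a 3 x 8 matrix
Total entries = rows * columns
Total = 3 * 8
Total = 24

24


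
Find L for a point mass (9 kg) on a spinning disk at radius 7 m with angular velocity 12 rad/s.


Given: m = 9 kg, r = 7 m, omega = 12 rad/s
For a point mass: I = m*r^2
I = 9*7^2 = 9*49 = 441
L = I*omega = 441*12
L = 5292 kg*m^2/s

5292 kg*m^2/s


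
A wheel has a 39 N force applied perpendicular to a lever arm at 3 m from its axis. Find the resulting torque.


Given: F = 39 N, r = 3 m, angle = 90 deg (perpendicular)
Using tau = F * r * sin(90)
sin(90) = 1
tau = 39 * 3 * 1
tau = 117 Nm

117 Nm


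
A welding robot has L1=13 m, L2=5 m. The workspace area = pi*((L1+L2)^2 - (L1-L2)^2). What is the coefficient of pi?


Given: L1 = 13, L2 = 5
(L1+L2)^2 = (18)^2 = 324
(L1-L2)^2 = (8)^2 = 64
Difference = 324 - 64 = 260
This equals 4*L1*L2 = 4*13*5 = 260
Workspace area = 260*pi

260


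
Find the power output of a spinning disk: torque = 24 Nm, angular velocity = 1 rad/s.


Given: tau = 24 Nm, omega = 1 rad/s
Using P = tau * omega
P = 24 * 1
P = 24 W

24 W


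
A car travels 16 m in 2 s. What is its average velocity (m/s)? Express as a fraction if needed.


Given: distance d = 16 m, time t = 2 s
Using v = d / t
v = 16 / 2
v = 8 m/s

8 m/s


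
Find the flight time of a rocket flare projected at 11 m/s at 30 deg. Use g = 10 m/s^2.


Given: v0 = 11 m/s, theta = 30 deg, g = 10 m/s^2
sin(30) = 1/2
Using T = 2*v0*sin(theta) / g
T = 2*11*1/2 / 10
T = 11 / 10
T = 11/10 s

11/10 s


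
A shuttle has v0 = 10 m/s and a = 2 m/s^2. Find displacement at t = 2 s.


Given: v0 = 10 m/s, a = 2 m/s^2, t = 2 s
Using s = v0*t + (1/2)*a*t^2
s = 10*2 + (1/2)*2*2^2
s = 20 + (1/2)*8
s = 20 + 4
s = 24

24 m


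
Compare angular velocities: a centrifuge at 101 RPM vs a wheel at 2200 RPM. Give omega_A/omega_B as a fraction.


Given: RPM_A = 101, RPM_B = 2200
omega = 2*pi*RPM/60, so omega_A/omega_B = RPM_A / RPM_B
omega_A/omega_B = 101 / 2200
omega_A/omega_B = 101/2200

101/2200


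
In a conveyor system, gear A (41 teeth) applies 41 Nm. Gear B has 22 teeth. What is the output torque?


Given: N1 = 41, N2 = 22, T1 = 41 Nm
Using T2/T1 = N2/N1
T2 = T1 * N2 / N1
T2 = 41 * 22 / 41
T2 = 902 / 41
T2 = 22 Nm

22 Nm


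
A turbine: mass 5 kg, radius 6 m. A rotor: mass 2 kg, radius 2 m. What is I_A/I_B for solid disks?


Given: M1=5 kg, R1=6 m, M2=2 kg, R2=2 m
For a disk: I = (1/2)*M*R^2, so I_A/I_B = (M1*R1^2)/(M2*R2^2)
M1*R1^2 = 5*36 = 180
M2*R2^2 = 2*4 = 8
I_A/I_B = 180/8 = 45/2

45/2


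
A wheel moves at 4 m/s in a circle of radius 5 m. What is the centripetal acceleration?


Given: v = 4 m/s, r = 5 m
Using a_c = v^2 / r
a_c = 4^2 / 5
a_c = 16 / 5
a_c = 16/5 m/s^2

16/5 m/s^2


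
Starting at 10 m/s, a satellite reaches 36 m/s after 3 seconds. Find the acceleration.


Given: initial velocity v0 = 10 m/s, final velocity v = 36 m/s, time t = 3 s
Using a = (v - v0) / t
a = (36 - 10) / 3
a = 26 / 3
a = 26/3 m/s^2

26/3 m/s^2


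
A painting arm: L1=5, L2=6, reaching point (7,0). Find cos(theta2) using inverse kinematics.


Given: L1 = 5, L2 = 6, target (x, y) = (7, 0)
Using cos(theta2) = (x^2 + y^2 - L1^2 - L2^2) / (2*L1*L2)
x^2 + y^2 = 7^2 + 0 = 49
L1^2 + L2^2 = 25 + 36 = 61
Numerator = 49 - 61 = -12
Denominator = 2*5*6 = 60
cos(theta2) = -12/60 = -1/5

-1/5


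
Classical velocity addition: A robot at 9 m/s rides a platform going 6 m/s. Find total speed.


Given: object velocity = 9 m/s, platform velocity = 6 m/s (same direction)
Using classical velocity addition: v_total = v_object + v_platform
v_total = 9 + 6
v_total = 15 m/s

15 m/s


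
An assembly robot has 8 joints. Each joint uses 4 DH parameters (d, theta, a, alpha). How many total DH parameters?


Given: 8 joints, 4 DH parameters per joint (d, theta, a, alpha)
Total DH parameters = number_of_joints * 4
Total = 8 * 4
Total = 32

32


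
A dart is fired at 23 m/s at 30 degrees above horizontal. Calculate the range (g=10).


Given: v0 = 23 m/s, theta = 30 deg, g = 10 m/s^2
sin(2*30) = sin(60) = sqrt(3)/2
Using R = v0^2 * sin(2*theta) / g
R = 23^2 * (sqrt(3)/2) / 10
R = 529 * sqrt(3) / 20
R = 529/20*sqrt(3) m

529/20*sqrt(3) m


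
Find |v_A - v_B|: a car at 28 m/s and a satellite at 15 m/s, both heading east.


Given: v_A = 28 m/s east, v_B = 15 m/s east
Both move in the same direction; relative speed = |v_A - v_B|
|28 - 15| = |13|
= 13 m/s

13 m/s


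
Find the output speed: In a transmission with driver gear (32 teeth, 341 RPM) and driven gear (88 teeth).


Given: N1 = 32 teeth, w1 = 341 RPM, N2 = 88 teeth
Using N1*w1 = N2*w2
w2 = N1*w1 / N2
w2 = 32*341 / 88
w2 = 10912 / 88
w2 = 124 RPM

124 RPM


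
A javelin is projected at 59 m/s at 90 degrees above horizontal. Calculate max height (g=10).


Given: v0 = 59 m/s, theta = 90 deg, g = 10 m/s^2
sin^2(90) = 1
Using H = v0^2 * sin^2(theta) / (2*g)
H = 59^2 * 1 / (2*10)
H = 3481 * 1 / 20
H = 3481 / 20
H = 3481/20 m

3481/20 m


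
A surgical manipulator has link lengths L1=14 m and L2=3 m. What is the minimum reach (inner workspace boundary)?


Given: L1 = 14 m, L2 = 3 m
For a 2-link planar arm, min reach = |L1 - L2| (second link folded back)
Min reach = |14 - 3|
Min reach = 11 m

11 m


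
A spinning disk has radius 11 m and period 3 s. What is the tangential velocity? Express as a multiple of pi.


Given: radius r = 11 m, period T = 3 s
Using v = 2*pi*r / T
v = 2*pi*11 / 3
v = 22*pi / 3
v = 22/3*pi m/s

22/3*pi m/s


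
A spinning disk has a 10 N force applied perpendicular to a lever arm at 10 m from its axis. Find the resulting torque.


Given: F = 10 N, r = 10 m, angle = 90 deg (perpendicular)
Using tau = F * r * sin(90)
sin(90) = 1
tau = 10 * 10 * 1
tau = 100 Nm

100 Nm


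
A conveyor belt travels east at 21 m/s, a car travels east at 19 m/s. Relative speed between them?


Given: v_A = 21 m/s east, v_B = 19 m/s east
Both move in the same direction; relative speed = |v_A - v_B|
|21 - 19| = |2|
= 2 m/s

2 m/s


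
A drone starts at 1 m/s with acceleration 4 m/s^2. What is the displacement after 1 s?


Given: v0 = 1 m/s, a = 4 m/s^2, t = 1 s
Using s = v0*t + (1/2)*a*t^2
s = 1*1 + (1/2)*4*1^2
s = 1 + (1/2)*4
s = 1 + 2
s = 3

3 m


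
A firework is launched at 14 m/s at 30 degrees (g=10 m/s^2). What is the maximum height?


Given: v0 = 14 m/s, theta = 30 deg, g = 10 m/s^2
sin^2(30) = 1/4
Using H = v0^2 * sin^2(theta) / (2*g)
H = 14^2 * 1/4 / (2*10)
H = 196 * 1/4 / 20
H = 49 / 20
H = 49/20 m

49/20 m


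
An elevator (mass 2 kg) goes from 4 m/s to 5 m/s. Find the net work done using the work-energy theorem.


Given: m = 2 kg, v0 = 4 m/s, v = 5 m/s
Using W = (1/2)*m*(v^2 - v0^2)
v^2 = 5^2 = 25
v0^2 = 4^2 = 16
v^2 - v0^2 = 25 - 16 = 9
W = (1/2)*2*9 = 9 J

9 J


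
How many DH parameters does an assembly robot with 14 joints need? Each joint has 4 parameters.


Given: 14 joints, 4 DH parameters per joint (d, theta, a, alpha)
Total DH parameters = number_of_joints * 4
Total = 14 * 4
Total = 56

56


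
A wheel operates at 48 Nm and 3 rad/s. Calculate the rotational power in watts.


Given: tau = 48 Nm, omega = 3 rad/s
Using P = tau * omega
P = 48 * 3
P = 144 W

144 W


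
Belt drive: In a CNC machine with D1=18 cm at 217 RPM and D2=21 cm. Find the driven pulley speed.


Given: D1 = 18 cm, w1 = 217 RPM, D2 = 21 cm
Using D1*w1 = D2*w2
w2 = D1*w1 / D2
w2 = 18*217 / 21
w2 = 3906 / 21
w2 = 186 RPM

186 RPM


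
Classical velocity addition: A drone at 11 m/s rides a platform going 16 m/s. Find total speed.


Given: object velocity = 11 m/s, platform velocity = 16 m/s (same direction)
Using classical velocity addition: v_total = v_object + v_platform
v_total = 11 + 16
v_total = 27 m/s

27 m/s


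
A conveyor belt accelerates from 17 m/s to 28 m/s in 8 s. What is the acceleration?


Given: initial velocity v0 = 17 m/s, final velocity v = 28 m/s, time t = 8 s
Using a = (v - v0) / t
a = (28 - 17) / 8
a = 11 / 8
a = 11/8 m/s^2

11/8 m/s^2


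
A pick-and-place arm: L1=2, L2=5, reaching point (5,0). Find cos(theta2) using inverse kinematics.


Given: L1 = 2, L2 = 5, target (x, y) = (5, 0)
Using cos(theta2) = (x^2 + y^2 - L1^2 - L2^2) / (2*L1*L2)
x^2 + y^2 = 5^2 + 0 = 25
L1^2 + L2^2 = 4 + 25 = 29
Numerator = 25 - 29 = -4
Denominator = 2*2*5 = 20
cos(theta2) = -4/20 = -1/5

-1/5


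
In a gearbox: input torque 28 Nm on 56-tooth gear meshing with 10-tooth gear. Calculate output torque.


Given: N1 = 56, N2 = 10, T1 = 28 Nm
Using T2/T1 = N2/N1
T2 = T1 * N2 / N1
T2 = 28 * 10 / 56
T2 = 280 / 56
T2 = 5 Nm

5 Nm


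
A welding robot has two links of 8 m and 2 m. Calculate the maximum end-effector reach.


Given: L1 = 8 m, L2 = 2 m
For a 2-link planar arm, max reach = L1 + L2 (fully extended)
Max reach = 8 + 2
Max reach = 10 m

10 m


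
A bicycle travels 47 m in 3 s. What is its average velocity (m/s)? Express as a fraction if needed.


Given: distance d = 47 m, time t = 3 s
Using v = d / t
v = 47 / 3
v = 47/3 m/s

47/3 m/s


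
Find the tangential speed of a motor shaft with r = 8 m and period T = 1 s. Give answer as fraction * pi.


Given: radius r = 8 m, period T = 1 s
Using v = 2*pi*r / T
v = 2*pi*8 / 1
v = 16*pi / 1
v = 16*pi m/s

16*pi m/s


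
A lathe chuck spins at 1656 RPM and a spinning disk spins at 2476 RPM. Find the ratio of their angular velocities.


Given: RPM_A = 1656, RPM_B = 2476
omega = 2*pi*RPM/60, so omega_A/omega_B = RPM_A / RPM_B
omega_A/omega_B = 1656 / 2476
omega_A/omega_B = 414/619

414/619


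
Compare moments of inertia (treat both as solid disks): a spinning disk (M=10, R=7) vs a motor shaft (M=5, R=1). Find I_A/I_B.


Given: M1=10 kg, R1=7 m, M2=5 kg, R2=1 m
For a disk: I = (1/2)*M*R^2, so I_A/I_B = (M1*R1^2)/(M2*R2^2)
M1*R1^2 = 10*49 = 490
M2*R2^2 = 5*1 = 5
I_A/I_B = 490/5 = 98

98


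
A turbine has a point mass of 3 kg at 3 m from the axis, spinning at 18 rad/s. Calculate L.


Given: m = 3 kg, r = 3 m, omega = 18 rad/s
For a point mass: I = m*r^2
I = 3*3^2 = 3*9 = 27
L = I*omega = 27*18
L = 486 kg*m^2/s

486 kg*m^2/s


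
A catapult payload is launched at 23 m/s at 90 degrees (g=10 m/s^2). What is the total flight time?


Given: v0 = 23 m/s, theta = 90 deg, g = 10 m/s^2
sin(90) = 1
Using T = 2*v0*sin(theta) / g
T = 2*23*1 / 10
T = 46 / 10
T = 23/5 s

23/5 s


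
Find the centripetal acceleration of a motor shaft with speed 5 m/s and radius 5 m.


Given: v = 5 m/s, r = 5 m
Using a_c = v^2 / r
a_c = 5^2 / 5
a_c = 25 / 5
a_c = 5 m/s^2

5 m/s^2


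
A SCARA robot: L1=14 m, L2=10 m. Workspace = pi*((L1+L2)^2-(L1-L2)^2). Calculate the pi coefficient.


Given: L1 = 14, L2 = 10
(L1+L2)^2 = (24)^2 = 576
(L1-L2)^2 = (4)^2 = 16
Difference = 576 - 16 = 560
This equals 4*L1*L2 = 4*14*10 = 560
Workspace area = 560*pi

560


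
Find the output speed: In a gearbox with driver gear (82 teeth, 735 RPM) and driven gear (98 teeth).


Given: N1 = 82 teeth, w1 = 735 RPM, N2 = 98 teeth
Using N1*w1 = N2*w2
w2 = N1*w1 / N2
w2 = 82*735 / 98
w2 = 60270 / 98
w2 = 615 RPM

615 RPM


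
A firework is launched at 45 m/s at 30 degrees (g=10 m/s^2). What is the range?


Given: v0 = 45 m/s, theta = 30 deg, g = 10 m/s^2
sin(2*30) = sin(60) = sqrt(3)/2
Using R = v0^2 * sin(2*theta) / g
R = 45^2 * (sqrt(3)/2) / 10
R = 2025 * sqrt(3) / 20
R = 405/4*sqrt(3) m

405/4*sqrt(3) m


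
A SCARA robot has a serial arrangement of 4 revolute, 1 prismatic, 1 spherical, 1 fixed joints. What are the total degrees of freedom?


Given: serial robot with 4 revolute, 1 prismatic, 1 spherical, 1 fixed joints
DOF contribution per joint type: revolute=1, prismatic=1, spherical=3, fixed=0
DOF = 4*1 + 1*1 + 1*3 + 1*0
DOF = 8

8


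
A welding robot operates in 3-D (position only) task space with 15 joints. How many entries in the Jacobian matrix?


Given: task space dimension = 3, joints = 15
Jacobian is a 3 x 15 matrix
Total entries = rows * columns
Total = 3 * 15
Total = 45

45


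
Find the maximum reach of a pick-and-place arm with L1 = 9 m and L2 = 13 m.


Given: L1 = 9 m, L2 = 13 m
For a 2-link planar arm, max reach = L1 + L2 (fully extended)
Max reach = 9 + 13
Max reach = 22 m

22 m


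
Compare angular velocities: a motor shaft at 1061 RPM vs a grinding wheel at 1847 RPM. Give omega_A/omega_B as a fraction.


Given: RPM_A = 1061, RPM_B = 1847
omega = 2*pi*RPM/60, so omega_A/omega_B = RPM_A / RPM_B
omega_A/omega_B = 1061 / 1847
omega_A/omega_B = 1061/1847

1061/1847


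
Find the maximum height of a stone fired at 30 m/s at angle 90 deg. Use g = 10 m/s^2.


Given: v0 = 30 m/s, theta = 90 deg, g = 10 m/s^2
sin^2(90) = 1
Using H = v0^2 * sin^2(theta) / (2*g)
H = 30^2 * 1 / (2*10)
H = 900 * 1 / 20
H = 900 / 20
H = 45 m

45 m


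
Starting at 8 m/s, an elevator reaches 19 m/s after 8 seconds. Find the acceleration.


Given: initial velocity v0 = 8 m/s, final velocity v = 19 m/s, time t = 8 s
Using a = (v - v0) / t
a = (19 - 8) / 8
a = 11 / 8
a = 11/8 m/s^2

11/8 m/s^2


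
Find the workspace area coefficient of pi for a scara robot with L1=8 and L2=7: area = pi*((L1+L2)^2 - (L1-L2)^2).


Given: L1 = 8, L2 = 7
(L1+L2)^2 = (15)^2 = 225
(L1-L2)^2 = (1)^2 = 1
Difference = 225 - 1 = 224
This equals 4*L1*L2 = 4*8*7 = 224
Workspace area = 224*pi

224


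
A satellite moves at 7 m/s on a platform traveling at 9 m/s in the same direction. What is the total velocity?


Given: object velocity = 7 m/s, platform velocity = 9 m/s (same direction)
Using classical velocity addition: v_total = v_object + v_platform
v_total = 7 + 9
v_total = 16 m/s

16 m/s


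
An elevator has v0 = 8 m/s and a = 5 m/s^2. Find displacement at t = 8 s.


Given: v0 = 8 m/s, a = 5 m/s^2, t = 8 s
Using s = v0*t + (1/2)*a*t^2
s = 8*8 + (1/2)*5*8^2
s = 64 + (1/2)*320
s = 64 + 160
s = 224

224 m


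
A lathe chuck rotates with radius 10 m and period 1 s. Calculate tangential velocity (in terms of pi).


Given: radius r = 10 m, period T = 1 s
Using v = 2*pi*r / T
v = 2*pi*10 / 1
v = 20*pi / 1
v = 20*pi m/s

20*pi m/s


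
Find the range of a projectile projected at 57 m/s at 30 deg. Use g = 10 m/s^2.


Given: v0 = 57 m/s, theta = 30 deg, g = 10 m/s^2
sin(2*30) = sin(60) = sqrt(3)/2
Using R = v0^2 * sin(2*theta) / g
R = 57^2 * (sqrt(3)/2) / 10
R = 3249 * sqrt(3) / 20
R = 3249/20*sqrt(3) m

3249/20*sqrt(3) m


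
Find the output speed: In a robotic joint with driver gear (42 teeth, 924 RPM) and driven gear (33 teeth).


Given: N1 = 42 teeth, w1 = 924 RPM, N2 = 33 teeth
Using N1*w1 = N2*w2
w2 = N1*w1 / N2
w2 = 42*924 / 33
w2 = 38808 / 33
w2 = 1176 RPM

1176 RPM


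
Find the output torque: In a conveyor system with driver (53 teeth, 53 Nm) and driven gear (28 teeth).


Given: N1 = 53, N2 = 28, T1 = 53 Nm
Using T2/T1 = N2/N1
T2 = T1 * N2 / N1
T2 = 53 * 28 / 53
T2 = 1484 / 53
T2 = 28 Nm

28 Nm


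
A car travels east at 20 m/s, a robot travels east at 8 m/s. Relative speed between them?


Given: v_A = 20 m/s east, v_B = 8 m/s east
Both move in the same direction; relative speed = |v_A - v_B|
|20 - 8| = |12|
= 12 m/s

12 m/s


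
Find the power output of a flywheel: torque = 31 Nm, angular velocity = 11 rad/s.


Given: tau = 31 Nm, omega = 11 rad/s
Using P = tau * omega
P = 31 * 11
P = 341 W

341 W


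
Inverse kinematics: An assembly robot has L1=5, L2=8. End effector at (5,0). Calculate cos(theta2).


Given: L1 = 5, L2 = 8, target (x, y) = (5, 0)
Using cos(theta2) = (x^2 + y^2 - L1^2 - L2^2) / (2*L1*L2)
x^2 + y^2 = 5^2 + 0 = 25
L1^2 + L2^2 = 25 + 64 = 89
Numerator = 25 - 89 = -64
Denominator = 2*5*8 = 80
cos(theta2) = -64/80 = -4/5

-4/5


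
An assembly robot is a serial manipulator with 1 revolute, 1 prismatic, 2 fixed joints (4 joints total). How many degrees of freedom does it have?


Given: serial robot with 1 revolute, 1 prismatic, 2 fixed joints
DOF contribution per joint type: revolute=1, prismatic=1, spherical=3, fixed=0
DOF = 1*1 + 1*1 + 2*0
DOF = 2

2


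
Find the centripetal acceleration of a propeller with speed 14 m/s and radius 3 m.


Given: v = 14 m/s, r = 3 m
Using a_c = v^2 / r
a_c = 14^2 / 3
a_c = 196 / 3
a_c = 196/3 m/s^2

196/3 m/s^2


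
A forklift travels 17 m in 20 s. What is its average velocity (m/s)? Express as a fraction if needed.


Given: distance d = 17 m, time t = 20 s
Using v = d / t
v = 17 / 20
v = 17/20 m/s

17/20 m/s


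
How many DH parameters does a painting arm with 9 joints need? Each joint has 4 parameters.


Given: 9 joints, 4 DH parameters per joint (d, theta, a, alpha)
Total DH parameters = number_of_joints * 4
Total = 9 * 4
Total = 36

36


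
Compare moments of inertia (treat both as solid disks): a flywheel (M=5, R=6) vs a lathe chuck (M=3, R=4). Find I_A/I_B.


Given: M1=5 kg, R1=6 m, M2=3 kg, R2=4 m
For a disk: I = (1/2)*M*R^2, so I_A/I_B = (M1*R1^2)/(M2*R2^2)
M1*R1^2 = 5*36 = 180
M2*R2^2 = 3*16 = 48
I_A/I_B = 180/48 = 15/4

15/4


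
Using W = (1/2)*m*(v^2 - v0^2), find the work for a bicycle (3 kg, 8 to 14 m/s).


Given: m = 3 kg, v0 = 8 m/s, v = 14 m/s
Using W = (1/2)*m*(v^2 - v0^2)
v^2 = 14^2 = 196
v0^2 = 8^2 = 64
v^2 - v0^2 = 196 - 64 = 132
W = (1/2)*3*132 = 198 J

198 J


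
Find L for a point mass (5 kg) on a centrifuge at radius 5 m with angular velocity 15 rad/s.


Given: m = 5 kg, r = 5 m, omega = 15 rad/s
For a point mass: I = m*r^2
I = 5*5^2 = 5*25 = 125
L = I*omega = 125*15
L = 1875 kg*m^2/s

1875 kg*m^2/s


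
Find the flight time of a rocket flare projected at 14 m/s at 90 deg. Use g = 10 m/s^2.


Given: v0 = 14 m/s, theta = 90 deg, g = 10 m/s^2
sin(90) = 1
Using T = 2*v0*sin(theta) / g
T = 2*14*1 / 10
T = 28 / 10
T = 14/5 s

14/5 s


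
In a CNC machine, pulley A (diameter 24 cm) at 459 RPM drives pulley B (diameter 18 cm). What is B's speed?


Given: D1 = 24 cm, w1 = 459 RPM, D2 = 18 cm
Using D1*w1 = D2*w2
w2 = D1*w1 / D2
w2 = 24*459 / 18
w2 = 11016 / 18
w2 = 612 RPM

612 RPM


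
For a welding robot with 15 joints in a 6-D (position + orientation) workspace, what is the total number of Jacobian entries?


Given: task space dimension = 6, joints = 15
Jacobian is a 6 x 15 matrix
Total entries = rows * columns
Total = 6 * 15
Total = 90

90


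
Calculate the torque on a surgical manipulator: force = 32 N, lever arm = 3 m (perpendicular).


Given: F = 32 N, r = 3 m, angle = 90 deg (perpendicular)
Using tau = F * r * sin(90)
sin(90) = 1
tau = 32 * 3 * 1
tau = 96 Nm

96 Nm


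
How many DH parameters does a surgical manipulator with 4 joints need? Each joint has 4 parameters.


Given: 4 joints, 4 DH parameters per joint (d, theta, a, alpha)
Total DH parameters = number_of_joints * 4
Total = 4 * 4
Total = 16

16


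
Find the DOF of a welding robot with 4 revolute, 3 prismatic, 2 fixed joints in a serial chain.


Given: serial robot with 4 revolute, 3 prismatic, 2 fixed joints
DOF contribution per joint type: revolute=1, prismatic=1, spherical=3, fixed=0
DOF = 4*1 + 3*1 + 2*0
DOF = 7

7


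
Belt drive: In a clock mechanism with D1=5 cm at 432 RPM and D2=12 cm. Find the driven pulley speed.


Given: D1 = 5 cm, w1 = 432 RPM, D2 = 12 cm
Using D1*w1 = D2*w2
w2 = D1*w1 / D2
w2 = 5*432 / 12
w2 = 2160 / 12
w2 = 180 RPM

180 RPM


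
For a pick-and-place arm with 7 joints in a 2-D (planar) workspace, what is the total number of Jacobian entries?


Given: task space dimension = 2, joints = 7
Jacobian is a 2 x 7 matrix
Total entries = rows * columns
Total = 2 * 7
Total = 14

14


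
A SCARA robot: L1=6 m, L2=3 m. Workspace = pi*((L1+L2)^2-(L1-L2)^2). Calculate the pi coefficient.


Given: L1 = 6, L2 = 3
(L1+L2)^2 = (9)^2 = 81
(L1-L2)^2 = (3)^2 = 9
Difference = 81 - 9 = 72
This equals 4*L1*L2 = 4*6*3 = 72
Workspace area = 72*pi

72


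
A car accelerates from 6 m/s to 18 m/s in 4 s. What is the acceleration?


Given: initial velocity v0 = 6 m/s, final velocity v = 18 m/s, time t = 4 s
Using a = (v - v0) / t
a = (18 - 6) / 4
a = 12 / 4
a = 3 m/s^2

3 m/s^2


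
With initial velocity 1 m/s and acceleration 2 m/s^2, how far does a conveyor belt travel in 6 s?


Given: v0 = 1 m/s, a = 2 m/s^2, t = 6 s
Using s = v0*t + (1/2)*a*t^2
s = 1*6 + (1/2)*2*6^2
s = 6 + (1/2)*72
s = 6 + 36
s = 42

42 m


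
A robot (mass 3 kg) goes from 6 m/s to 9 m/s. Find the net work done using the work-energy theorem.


Given: m = 3 kg, v0 = 6 m/s, v = 9 m/s
Using W = (1/2)*m*(v^2 - v0^2)
v^2 = 9^2 = 81
v0^2 = 6^2 = 36
v^2 - v0^2 = 81 - 36 = 45
W = (1/2)*3*45 = 135/2 J

135/2 J


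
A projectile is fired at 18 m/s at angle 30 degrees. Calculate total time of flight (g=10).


Given: v0 = 18 m/s, theta = 30 deg, g = 10 m/s^2
sin(30) = 1/2
Using T = 2*v0*sin(theta) / g
T = 2*18*1/2 / 10
T = 18 / 10
T = 9/5 s

9/5 s


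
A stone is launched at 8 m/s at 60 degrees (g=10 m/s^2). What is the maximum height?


Given: v0 = 8 m/s, theta = 60 deg, g = 10 m/s^2
sin^2(60) = 3/4
Using H = v0^2 * sin^2(theta) / (2*g)
H = 8^2 * 3/4 / (2*10)
H = 64 * 3/4 / 20
H = 48 / 20
H = 12/5 m

12/5 m


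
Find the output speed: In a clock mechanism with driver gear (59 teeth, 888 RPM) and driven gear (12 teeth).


Given: N1 = 59 teeth, w1 = 888 RPM, N2 = 12 teeth
Using N1*w1 = N2*w2
w2 = N1*w1 / N2
w2 = 59*888 / 12
w2 = 52392 / 12
w2 = 4366 RPM

4366 RPM


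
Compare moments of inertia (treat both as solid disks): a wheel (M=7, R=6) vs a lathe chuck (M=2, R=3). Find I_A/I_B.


Given: M1=7 kg, R1=6 m, M2=2 kg, R2=3 m
For a disk: I = (1/2)*M*R^2, so I_A/I_B = (M1*R1^2)/(M2*R2^2)
M1*R1^2 = 7*36 = 252
M2*R2^2 = 2*9 = 18
I_A/I_B = 252/18 = 14

14


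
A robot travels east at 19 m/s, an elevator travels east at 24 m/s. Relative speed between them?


Given: v_A = 19 m/s east, v_B = 24 m/s east
Both move in the same direction; relative speed = |v_A - v_B|
|19 - 24| = |-5|
= 5 m/s

5 m/s


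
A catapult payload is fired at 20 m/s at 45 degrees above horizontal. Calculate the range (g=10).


Given: v0 = 20 m/s, theta = 45 deg, g = 10 m/s^2
sin(2*45) = sin(90) = 1
Using R = v0^2 * sin(2*theta) / g
R = 20^2 * 1 / 10
R = 400 / 10
R = 40 m

40 m


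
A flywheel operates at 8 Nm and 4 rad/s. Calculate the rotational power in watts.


Given: tau = 8 Nm, omega = 4 rad/s
Using P = tau * omega
P = 8 * 4
P = 32 W

32 W


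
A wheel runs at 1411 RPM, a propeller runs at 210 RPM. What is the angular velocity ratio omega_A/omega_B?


Given: RPM_A = 1411, RPM_B = 210
omega = 2*pi*RPM/60, so omega_A/omega_B = RPM_A / RPM_B
omega_A/omega_B = 1411 / 210
omega_A/omega_B = 1411/210

1411/210


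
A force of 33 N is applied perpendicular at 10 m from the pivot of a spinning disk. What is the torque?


Given: F = 33 N, r = 10 m, angle = 90 deg (perpendicular)
Using tau = F * r * sin(90)
sin(90) = 1
tau = 33 * 10 * 1
tau = 330 Nm

330 Nm


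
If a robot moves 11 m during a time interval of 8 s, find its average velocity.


Given: distance d = 11 m, time t = 8 s
Using v = d / t
v = 11 / 8
v = 11/8 m/s

11/8 m/s


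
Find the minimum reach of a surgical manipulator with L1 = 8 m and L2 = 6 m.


Given: L1 = 8 m, L2 = 6 m
For a 2-link planar arm, min reach = |L1 - L2| (second link folded back)
Min reach = |8 - 6|
Min reach = 2 m

2 m


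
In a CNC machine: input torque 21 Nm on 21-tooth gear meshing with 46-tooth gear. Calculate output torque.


Given: N1 = 21, N2 = 46, T1 = 21 Nm
Using T2/T1 = N2/N1
T2 = T1 * N2 / N1
T2 = 21 * 46 / 21
T2 = 966 / 21
T2 = 46 Nm

46 Nm
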